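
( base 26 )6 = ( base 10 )6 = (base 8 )6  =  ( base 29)6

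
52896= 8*6612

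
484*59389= 28744276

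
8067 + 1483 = 9550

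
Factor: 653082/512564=326541/256282 = 2^(-1)*3^1*13^(-1)* 89^1 * 1223^1*9857^(- 1 )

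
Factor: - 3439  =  -19^1* 181^1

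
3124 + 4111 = 7235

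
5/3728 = 5/3728 = 0.00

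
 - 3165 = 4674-7839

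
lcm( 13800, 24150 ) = 96600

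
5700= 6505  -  805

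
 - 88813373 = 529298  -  89342671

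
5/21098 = 5/21098= 0.00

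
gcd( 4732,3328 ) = 52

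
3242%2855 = 387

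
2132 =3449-1317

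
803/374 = 2  +  5/34=2.15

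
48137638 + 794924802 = 843062440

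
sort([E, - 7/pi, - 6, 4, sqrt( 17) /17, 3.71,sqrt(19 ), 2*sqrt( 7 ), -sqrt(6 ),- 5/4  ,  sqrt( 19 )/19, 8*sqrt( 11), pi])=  [  -  6,  -  sqrt(6 ),-7/pi, - 5/4,sqrt(19)/19,sqrt( 17)/17, E,  pi, 3.71, 4,sqrt( 19),2*sqrt( 7),8*sqrt (11) ]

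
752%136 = 72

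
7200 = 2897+4303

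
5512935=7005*787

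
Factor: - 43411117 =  - 197^1*220361^1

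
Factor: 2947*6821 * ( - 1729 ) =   -  7^2*13^1*19^2* 359^1 * 421^1 = -34755471023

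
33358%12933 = 7492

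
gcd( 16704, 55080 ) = 72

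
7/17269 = 1/2467= 0.00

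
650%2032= 650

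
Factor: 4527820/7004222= 2263910/3502111 = 2^1*5^1*11^2*47^( - 1)*269^( - 1)*277^( - 1)*1871^1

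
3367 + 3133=6500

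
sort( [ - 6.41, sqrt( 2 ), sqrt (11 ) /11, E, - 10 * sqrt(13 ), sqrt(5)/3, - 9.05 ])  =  [ - 10 * sqrt(13),  -  9.05, - 6.41, sqrt(11 ) /11, sqrt (5 ) /3 , sqrt ( 2 ), E ] 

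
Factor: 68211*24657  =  3^3*11^1*13^1* 53^1*8219^1 = 1681878627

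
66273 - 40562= 25711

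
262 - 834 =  - 572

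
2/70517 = 2/70517 = 0.00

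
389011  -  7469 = 381542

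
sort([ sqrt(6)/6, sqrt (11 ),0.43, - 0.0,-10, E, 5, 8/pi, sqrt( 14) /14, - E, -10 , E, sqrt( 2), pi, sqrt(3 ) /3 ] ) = [ - 10, - 10, - E, - 0.0,sqrt( 14)/14,sqrt(6)/6, 0.43,  sqrt(3 )/3 , sqrt ( 2),8/pi,E, E,pi , sqrt (11), 5]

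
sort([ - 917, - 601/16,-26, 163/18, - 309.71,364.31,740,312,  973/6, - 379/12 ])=[-917,-309.71,-601/16 , - 379/12,-26,163/18,973/6,  312, 364.31, 740 ] 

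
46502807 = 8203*5669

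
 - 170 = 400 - 570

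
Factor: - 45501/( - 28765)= 87/55= 3^1*5^( - 1)*11^(  -  1)*29^1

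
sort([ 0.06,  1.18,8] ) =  [0.06,1.18,  8]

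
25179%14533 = 10646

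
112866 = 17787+95079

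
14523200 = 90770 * 160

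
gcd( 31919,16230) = 541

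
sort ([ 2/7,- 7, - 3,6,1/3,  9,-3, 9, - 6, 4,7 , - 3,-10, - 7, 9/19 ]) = [ - 10, - 7, - 7, - 6, - 3, - 3, - 3, 2/7,1/3, 9/19,4, 6,7,9,9]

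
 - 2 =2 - 4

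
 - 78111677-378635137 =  - 456746814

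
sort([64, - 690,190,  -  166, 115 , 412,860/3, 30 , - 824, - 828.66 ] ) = [- 828.66 , - 824,  -  690, - 166 , 30,64, 115,190,860/3,412 ] 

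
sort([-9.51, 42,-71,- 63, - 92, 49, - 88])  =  [ - 92,- 88, - 71, - 63,-9.51, 42, 49 ] 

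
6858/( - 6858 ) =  - 1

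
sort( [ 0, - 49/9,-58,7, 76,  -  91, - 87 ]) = [-91, - 87,-58, - 49/9,0,7,76 ]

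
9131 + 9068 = 18199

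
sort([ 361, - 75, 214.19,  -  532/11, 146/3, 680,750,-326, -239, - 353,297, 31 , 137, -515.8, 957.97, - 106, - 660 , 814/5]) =[-660,  -  515.8, - 353, - 326 ,-239,-106, - 75, -532/11,  31,146/3 , 137 , 814/5, 214.19 , 297 , 361,  680,750,  957.97 ] 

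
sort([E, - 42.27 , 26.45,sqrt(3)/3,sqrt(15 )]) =[ - 42.27, sqrt (3) /3,E,sqrt(15), 26.45]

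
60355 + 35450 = 95805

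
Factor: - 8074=-2^1 * 11^1*367^1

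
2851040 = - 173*(-16480 )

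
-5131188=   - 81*63348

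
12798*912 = 11671776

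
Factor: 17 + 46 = 3^2 * 7^1 = 63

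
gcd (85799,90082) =1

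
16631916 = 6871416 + 9760500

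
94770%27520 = 12210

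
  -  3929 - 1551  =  -5480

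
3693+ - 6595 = - 2902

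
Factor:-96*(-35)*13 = 43680 = 2^5*3^1*5^1*7^1 * 13^1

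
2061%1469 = 592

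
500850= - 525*( - 954)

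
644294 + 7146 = 651440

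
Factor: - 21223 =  - 19^1*1117^1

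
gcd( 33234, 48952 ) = 58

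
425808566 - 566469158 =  - 140660592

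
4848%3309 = 1539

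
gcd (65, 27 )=1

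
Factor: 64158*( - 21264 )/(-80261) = 1364255712/80261 = 2^5 *3^2 * 17^2*37^1*83^( - 1)*443^1 *967^( - 1) 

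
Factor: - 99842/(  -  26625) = 2^1 * 3^( - 1)*5^( - 3 )*71^(  -  1)*49921^1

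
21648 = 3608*6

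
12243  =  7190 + 5053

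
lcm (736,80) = 3680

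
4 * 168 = 672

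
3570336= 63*56672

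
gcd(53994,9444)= 6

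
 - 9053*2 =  - 18106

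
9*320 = 2880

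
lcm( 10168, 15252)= 30504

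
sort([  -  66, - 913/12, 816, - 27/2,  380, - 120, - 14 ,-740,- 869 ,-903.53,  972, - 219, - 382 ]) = [ - 903.53,-869, - 740, - 382, - 219, - 120,-913/12,-66,  -  14,-27/2,  380,816, 972] 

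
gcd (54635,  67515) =35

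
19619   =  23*853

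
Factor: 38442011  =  109^1 * 127^1*2777^1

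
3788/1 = 3788 = 3788.00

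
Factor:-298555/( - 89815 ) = 11^( - 1)*23^( - 1)*29^2 = 841/253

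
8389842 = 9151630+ - 761788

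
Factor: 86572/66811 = 2^2*23^1*71^( - 1 ) = 92/71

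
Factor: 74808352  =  2^5 *2337761^1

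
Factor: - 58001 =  - 31^1*1871^1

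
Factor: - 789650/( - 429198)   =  425/231 =3^(-1 )*5^2*7^( - 1 )*  11^( - 1 )*17^1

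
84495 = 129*655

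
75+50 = 125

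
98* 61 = 5978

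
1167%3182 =1167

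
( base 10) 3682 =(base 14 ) 14b0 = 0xE62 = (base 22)7D8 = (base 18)b6a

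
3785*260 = 984100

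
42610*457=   19472770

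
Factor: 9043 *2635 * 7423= 5^1*13^1*17^1*31^1*571^1*9043^1= 176877508015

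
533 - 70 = 463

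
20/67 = 20/67 = 0.30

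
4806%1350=756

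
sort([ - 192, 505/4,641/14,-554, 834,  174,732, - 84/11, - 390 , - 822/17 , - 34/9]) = [ - 554, - 390 , - 192, - 822/17, - 84/11, - 34/9,641/14, 505/4, 174,732,834]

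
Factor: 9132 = 2^2*3^1*761^1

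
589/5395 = 589/5395 = 0.11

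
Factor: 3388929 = 3^1*1129643^1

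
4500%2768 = 1732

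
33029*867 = 28636143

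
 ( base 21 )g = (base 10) 16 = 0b10000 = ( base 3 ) 121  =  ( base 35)g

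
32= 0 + 32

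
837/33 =279/11 =25.36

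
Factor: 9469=17^1 *557^1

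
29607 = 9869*3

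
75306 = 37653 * 2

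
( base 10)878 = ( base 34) ps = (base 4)31232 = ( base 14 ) 46A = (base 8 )1556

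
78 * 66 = 5148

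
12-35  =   - 23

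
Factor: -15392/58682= - 2^4*61^ (-1) = - 16/61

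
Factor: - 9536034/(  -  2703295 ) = 2^1*3^1*5^(  -  1)*7^( - 1 )*31^1*167^1*307^1*77237^(-1) 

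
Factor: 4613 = 7^1*659^1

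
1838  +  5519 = 7357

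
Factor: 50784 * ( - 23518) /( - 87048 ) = 49764088/3627=2^3*3^( - 2)*11^1*13^(-1 )*23^2*31^( - 1)*1069^1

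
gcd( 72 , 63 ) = 9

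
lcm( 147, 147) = 147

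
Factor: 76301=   41^1*1861^1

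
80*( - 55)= -4400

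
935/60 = 187/12  =  15.58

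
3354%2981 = 373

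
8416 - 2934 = 5482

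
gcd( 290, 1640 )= 10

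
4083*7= 28581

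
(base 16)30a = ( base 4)30022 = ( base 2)1100001010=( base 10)778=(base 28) rm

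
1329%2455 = 1329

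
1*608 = 608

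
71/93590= 71/93590 = 0.00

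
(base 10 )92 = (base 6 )232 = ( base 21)48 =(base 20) 4C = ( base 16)5C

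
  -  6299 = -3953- 2346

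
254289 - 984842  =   - 730553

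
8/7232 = 1/904=0.00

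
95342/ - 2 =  - 47671+0/1 = - 47671.00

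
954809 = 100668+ 854141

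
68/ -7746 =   -  34/3873 =-0.01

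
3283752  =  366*8972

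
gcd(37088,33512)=8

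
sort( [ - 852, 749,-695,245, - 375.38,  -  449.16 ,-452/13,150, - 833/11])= [ - 852, - 695,  -  449.16, - 375.38, - 833/11 , - 452/13, 150 , 245, 749 ] 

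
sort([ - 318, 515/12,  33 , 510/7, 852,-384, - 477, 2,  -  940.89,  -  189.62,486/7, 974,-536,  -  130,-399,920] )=[ - 940.89 , -536,-477,  -  399, - 384, - 318,-189.62,  -  130, 2, 33  ,  515/12,486/7,  510/7,852, 920, 974]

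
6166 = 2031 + 4135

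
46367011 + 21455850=67822861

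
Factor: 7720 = 2^3*5^1*193^1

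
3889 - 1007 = 2882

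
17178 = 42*409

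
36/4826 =18/2413 = 0.01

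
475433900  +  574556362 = 1049990262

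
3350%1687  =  1663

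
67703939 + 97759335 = 165463274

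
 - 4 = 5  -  9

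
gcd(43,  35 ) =1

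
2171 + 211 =2382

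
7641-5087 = 2554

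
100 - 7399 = -7299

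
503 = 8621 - 8118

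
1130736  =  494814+635922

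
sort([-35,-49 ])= [-49, - 35 ]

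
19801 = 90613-70812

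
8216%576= 152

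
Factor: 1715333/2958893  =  7^(-1 )*109^1*139^( - 1 )*3041^(-1)*15737^1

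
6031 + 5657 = 11688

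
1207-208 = 999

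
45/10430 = 9/2086= 0.00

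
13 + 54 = 67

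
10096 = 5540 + 4556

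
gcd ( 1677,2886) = 39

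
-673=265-938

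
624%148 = 32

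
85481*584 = 49920904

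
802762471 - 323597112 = 479165359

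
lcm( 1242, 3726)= 3726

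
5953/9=5953/9=661.44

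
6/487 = 6/487 = 0.01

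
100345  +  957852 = 1058197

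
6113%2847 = 419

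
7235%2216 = 587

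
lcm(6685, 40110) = 40110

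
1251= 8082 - 6831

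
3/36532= 3/36532 = 0.00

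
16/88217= 16/88217 = 0.00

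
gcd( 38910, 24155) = 5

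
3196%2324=872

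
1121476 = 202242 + 919234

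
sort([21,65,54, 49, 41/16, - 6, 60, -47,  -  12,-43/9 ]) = [ - 47,- 12, - 6, - 43/9, 41/16, 21, 49,54, 60, 65] 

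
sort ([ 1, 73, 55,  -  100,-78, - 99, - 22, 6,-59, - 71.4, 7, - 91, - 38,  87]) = [ - 100, - 99, - 91 ,  -  78, - 71.4,-59, -38, - 22 , 1, 6,7, 55, 73 , 87]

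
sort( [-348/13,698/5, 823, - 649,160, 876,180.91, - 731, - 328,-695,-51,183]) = [  -  731, - 695,-649,  -  328,- 51, - 348/13 , 698/5, 160, 180.91 , 183, 823,876]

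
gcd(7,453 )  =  1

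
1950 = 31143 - 29193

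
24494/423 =57  +  383/423 = 57.91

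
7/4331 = 7/4331 = 0.00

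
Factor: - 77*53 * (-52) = 2^2*7^1*11^1*13^1 * 53^1 = 212212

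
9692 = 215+9477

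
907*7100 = 6439700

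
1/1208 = 1/1208 = 0.00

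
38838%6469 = 24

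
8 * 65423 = 523384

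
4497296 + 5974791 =10472087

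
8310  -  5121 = 3189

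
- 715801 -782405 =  -1498206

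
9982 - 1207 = 8775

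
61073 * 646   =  39453158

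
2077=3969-1892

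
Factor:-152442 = -2^1*3^4*941^1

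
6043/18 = 6043/18 = 335.72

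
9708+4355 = 14063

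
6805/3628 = 6805/3628 = 1.88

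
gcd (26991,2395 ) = 1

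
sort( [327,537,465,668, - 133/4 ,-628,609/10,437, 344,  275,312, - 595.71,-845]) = [  -  845, - 628, - 595.71,-133/4,609/10,  275,312,327,  344,437,  465,537,668]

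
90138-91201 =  -1063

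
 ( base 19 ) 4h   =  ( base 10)93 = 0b1011101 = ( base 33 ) 2R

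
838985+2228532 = 3067517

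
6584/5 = 1316+4/5 = 1316.80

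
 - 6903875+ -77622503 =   -  84526378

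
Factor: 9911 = 11^1*17^1*53^1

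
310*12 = 3720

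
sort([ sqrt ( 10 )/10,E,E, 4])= [sqrt( 10)/10,E, E,4 ]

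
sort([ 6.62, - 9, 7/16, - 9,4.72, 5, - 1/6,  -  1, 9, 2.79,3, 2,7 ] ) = [ - 9,-9,  -  1, -1/6,7/16, 2, 2.79, 3,4.72,  5, 6.62, 7, 9 ]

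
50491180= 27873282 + 22617898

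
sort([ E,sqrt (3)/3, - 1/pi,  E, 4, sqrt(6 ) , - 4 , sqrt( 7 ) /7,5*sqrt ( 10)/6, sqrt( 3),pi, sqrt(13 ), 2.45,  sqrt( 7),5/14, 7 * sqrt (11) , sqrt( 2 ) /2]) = [ - 4, - 1/pi,5/14, sqrt( 7)/7,sqrt (3)/3,sqrt(2)/2, sqrt( 3),sqrt( 6 ),  2.45, 5*sqrt(10)/6, sqrt( 7),E,E,pi,sqrt ( 13), 4,7*sqrt( 11)]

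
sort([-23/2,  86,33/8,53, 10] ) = [- 23/2, 33/8, 10, 53, 86]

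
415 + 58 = 473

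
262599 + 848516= 1111115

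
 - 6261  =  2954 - 9215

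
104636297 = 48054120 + 56582177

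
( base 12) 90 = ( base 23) 4G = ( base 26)44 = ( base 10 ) 108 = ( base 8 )154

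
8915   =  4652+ 4263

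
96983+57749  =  154732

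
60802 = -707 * ( - 86 ) 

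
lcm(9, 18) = 18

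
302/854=151/427 = 0.35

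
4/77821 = 4/77821 = 0.00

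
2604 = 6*434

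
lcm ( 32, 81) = 2592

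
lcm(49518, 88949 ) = 4803246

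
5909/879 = 5909/879 = 6.72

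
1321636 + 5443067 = 6764703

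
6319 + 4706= 11025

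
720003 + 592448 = 1312451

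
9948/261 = 3316/87 =38.11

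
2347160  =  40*58679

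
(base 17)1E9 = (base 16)218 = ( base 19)194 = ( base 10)536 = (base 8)1030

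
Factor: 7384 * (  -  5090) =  - 2^4 * 5^1*13^1*71^1 * 509^1 = -  37584560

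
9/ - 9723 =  - 3/3241  =  - 0.00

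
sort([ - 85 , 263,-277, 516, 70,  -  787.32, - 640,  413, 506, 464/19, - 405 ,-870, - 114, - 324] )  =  [ - 870, - 787.32, - 640,  -  405 , - 324,-277 , - 114, - 85,  464/19 , 70 , 263,413,506, 516 ] 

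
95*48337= 4592015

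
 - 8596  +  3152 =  - 5444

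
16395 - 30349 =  - 13954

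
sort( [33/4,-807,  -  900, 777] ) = [-900, - 807, 33/4 , 777]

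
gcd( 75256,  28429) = 1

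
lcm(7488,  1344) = 52416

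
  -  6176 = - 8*772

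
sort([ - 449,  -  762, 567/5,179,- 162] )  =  [-762,  -  449,-162, 567/5,179]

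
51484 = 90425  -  38941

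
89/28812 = 89/28812= 0.00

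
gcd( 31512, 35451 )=3939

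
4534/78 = 58+5/39 = 58.13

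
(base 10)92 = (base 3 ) 10102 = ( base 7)161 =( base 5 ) 332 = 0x5C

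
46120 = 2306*20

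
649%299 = 51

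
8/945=8/945 = 0.01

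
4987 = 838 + 4149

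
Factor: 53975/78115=635/919 = 5^1 *127^1 * 919^( - 1 )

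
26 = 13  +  13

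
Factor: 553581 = 3^3*7^1*29^1*101^1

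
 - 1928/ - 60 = 482/15 = 32.13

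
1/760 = 1/760 = 0.00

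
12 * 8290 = 99480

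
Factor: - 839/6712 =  - 2^( - 3) = - 1/8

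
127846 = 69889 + 57957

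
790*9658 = 7629820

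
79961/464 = 172 + 153/464 = 172.33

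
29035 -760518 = - 731483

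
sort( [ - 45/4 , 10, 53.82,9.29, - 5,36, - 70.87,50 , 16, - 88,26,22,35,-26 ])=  [ - 88, - 70.87, - 26, - 45/4, - 5,9.29,10,16,22, 26,35,36,50,53.82] 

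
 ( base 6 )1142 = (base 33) 8E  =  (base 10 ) 278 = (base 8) 426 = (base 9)338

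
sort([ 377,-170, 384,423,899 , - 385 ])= [ - 385, - 170,377,384,423 , 899 ]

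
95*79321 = 7535495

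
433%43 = 3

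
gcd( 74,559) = 1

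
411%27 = 6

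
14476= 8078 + 6398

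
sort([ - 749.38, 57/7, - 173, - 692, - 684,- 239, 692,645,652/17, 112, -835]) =[ - 835,-749.38 , - 692, - 684, - 239, - 173,57/7,652/17, 112,645,692]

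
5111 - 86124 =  - 81013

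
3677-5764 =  - 2087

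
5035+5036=10071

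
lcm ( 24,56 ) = 168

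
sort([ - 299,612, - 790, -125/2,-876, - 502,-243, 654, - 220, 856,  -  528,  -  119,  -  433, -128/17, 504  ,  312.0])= [ - 876,  -  790,  -  528, - 502, - 433,-299,  -  243, - 220, - 119,  -  125/2  ,  -  128/17,312.0, 504 , 612, 654, 856]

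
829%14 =3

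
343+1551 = 1894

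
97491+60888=158379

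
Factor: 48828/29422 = 78/47 = 2^1*3^1*13^1*47^( - 1)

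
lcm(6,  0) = 0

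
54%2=0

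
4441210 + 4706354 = 9147564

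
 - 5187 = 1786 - 6973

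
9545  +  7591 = 17136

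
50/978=25/489  =  0.05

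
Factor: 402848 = 2^5*12589^1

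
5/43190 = 1/8638 = 0.00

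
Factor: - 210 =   -  2^1*3^1*5^1*7^1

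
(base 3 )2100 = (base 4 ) 333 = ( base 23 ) 2H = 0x3f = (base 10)63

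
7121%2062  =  935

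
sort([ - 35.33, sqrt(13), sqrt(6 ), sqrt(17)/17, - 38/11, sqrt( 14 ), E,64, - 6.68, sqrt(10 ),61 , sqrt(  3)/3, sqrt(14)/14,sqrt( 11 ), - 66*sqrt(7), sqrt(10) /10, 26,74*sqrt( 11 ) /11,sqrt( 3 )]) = [ - 66*sqrt( 7 ), - 35.33, - 6.68,-38/11, sqrt( 17 )/17, sqrt ( 14) /14,sqrt( 10) /10, sqrt( 3) /3, sqrt( 3 ),  sqrt( 6 ), E , sqrt( 10), sqrt(11 ),  sqrt( 13 ), sqrt(14), 74*sqrt(11 ) /11,26,  61, 64]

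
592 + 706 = 1298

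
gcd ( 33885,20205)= 45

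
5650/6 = 2825/3 = 941.67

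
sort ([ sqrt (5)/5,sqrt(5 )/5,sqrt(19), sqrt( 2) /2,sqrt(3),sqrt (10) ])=[sqrt(5)/5, sqrt(5)/5, sqrt( 2)/2 , sqrt(3 ), sqrt(10),  sqrt ( 19) ]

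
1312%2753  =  1312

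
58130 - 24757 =33373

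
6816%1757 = 1545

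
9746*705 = 6870930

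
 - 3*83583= - 250749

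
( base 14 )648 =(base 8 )2330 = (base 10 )1240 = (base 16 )4d8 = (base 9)1627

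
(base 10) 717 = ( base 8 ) 1315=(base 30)NR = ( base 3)222120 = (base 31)n4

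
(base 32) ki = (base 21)1a7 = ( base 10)658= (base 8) 1222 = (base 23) 15E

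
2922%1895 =1027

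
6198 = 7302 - 1104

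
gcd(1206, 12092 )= 2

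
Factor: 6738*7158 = 48230604=2^2 * 3^2*1123^1*1193^1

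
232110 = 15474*15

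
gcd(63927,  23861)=1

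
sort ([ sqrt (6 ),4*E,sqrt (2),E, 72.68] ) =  [ sqrt( 2 ),sqrt ( 6),E, 4*E, 72.68]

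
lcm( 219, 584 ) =1752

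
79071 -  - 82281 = 161352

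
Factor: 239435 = 5^1*7^1*6841^1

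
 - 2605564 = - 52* 50107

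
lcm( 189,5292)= 5292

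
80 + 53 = 133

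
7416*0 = 0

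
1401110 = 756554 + 644556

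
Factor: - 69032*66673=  - 2^3*61^1 * 1093^1 *8629^1  =  - 4602570536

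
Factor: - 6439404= - 2^2*3^1*19^1*61^1*463^1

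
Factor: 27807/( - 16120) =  - 2^(-3) *3^1 * 5^( - 1)*23^1 = -69/40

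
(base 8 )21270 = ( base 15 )2978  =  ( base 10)8888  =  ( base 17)1dce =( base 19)15BF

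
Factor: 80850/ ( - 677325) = -98/821= - 2^1*7^2*821^ ( - 1 ) 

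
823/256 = 823/256=   3.21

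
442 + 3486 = 3928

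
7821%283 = 180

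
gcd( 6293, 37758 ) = 6293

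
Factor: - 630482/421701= - 2^1*3^(  -  1)*7^( - 1)*43^( - 1 )*239^1*467^( -1 )*1319^1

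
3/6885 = 1/2295 = 0.00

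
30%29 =1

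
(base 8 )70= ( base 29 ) 1R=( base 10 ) 56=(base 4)320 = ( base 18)32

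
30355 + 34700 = 65055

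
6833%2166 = 335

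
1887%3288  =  1887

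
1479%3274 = 1479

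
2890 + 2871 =5761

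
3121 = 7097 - 3976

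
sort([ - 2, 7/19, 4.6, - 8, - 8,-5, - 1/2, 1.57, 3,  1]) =[ - 8,- 8, - 5 ,-2,-1/2, 7/19, 1, 1.57, 3, 4.6]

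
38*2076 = 78888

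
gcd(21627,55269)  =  2403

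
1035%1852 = 1035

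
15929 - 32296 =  - 16367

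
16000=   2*8000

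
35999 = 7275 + 28724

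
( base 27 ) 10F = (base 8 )1350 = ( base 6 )3240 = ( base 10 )744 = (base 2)1011101000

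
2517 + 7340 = 9857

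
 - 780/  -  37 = 21 + 3/37= 21.08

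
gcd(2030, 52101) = 7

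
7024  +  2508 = 9532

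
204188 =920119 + -715931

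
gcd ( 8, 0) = 8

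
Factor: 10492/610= 2^1*5^( - 1 )*43^1 = 86/5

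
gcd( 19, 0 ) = 19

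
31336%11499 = 8338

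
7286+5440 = 12726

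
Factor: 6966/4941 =2^1 * 43^1*61^(-1)=86/61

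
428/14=30 + 4/7 = 30.57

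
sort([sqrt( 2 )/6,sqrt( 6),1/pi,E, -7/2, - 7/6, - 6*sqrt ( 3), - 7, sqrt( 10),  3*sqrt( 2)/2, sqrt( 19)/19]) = [ - 6*sqrt( 3), - 7, - 7/2, - 7/6, sqrt(19 )/19, sqrt(2) /6, 1/pi , 3*sqrt(2)/2,sqrt (6 ),E,sqrt( 10) ] 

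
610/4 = 152 + 1/2 = 152.50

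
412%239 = 173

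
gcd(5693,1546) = 1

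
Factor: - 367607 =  - 43^1 *83^1*103^1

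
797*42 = 33474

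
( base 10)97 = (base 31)34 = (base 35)2R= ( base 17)5c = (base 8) 141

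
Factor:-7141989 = - 3^1 * 17^1 * 131^1*1069^1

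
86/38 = 43/19 =2.26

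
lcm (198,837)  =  18414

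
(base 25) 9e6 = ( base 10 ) 5981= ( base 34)55v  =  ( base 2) 1011101011101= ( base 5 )142411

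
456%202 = 52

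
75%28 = 19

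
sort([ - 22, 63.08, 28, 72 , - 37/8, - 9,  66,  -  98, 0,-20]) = [ - 98, - 22 , - 20, - 9, - 37/8,  0, 28,63.08 , 66,72] 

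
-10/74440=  -1+7443/7444 = - 0.00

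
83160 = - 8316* ( - 10)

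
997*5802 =5784594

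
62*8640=535680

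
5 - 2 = 3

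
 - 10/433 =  - 1 + 423/433 = - 0.02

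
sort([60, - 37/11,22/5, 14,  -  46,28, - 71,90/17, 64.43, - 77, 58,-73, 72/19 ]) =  [  -  77 , - 73, - 71 , - 46, - 37/11,  72/19,22/5, 90/17, 14 , 28, 58,60, 64.43 ]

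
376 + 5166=5542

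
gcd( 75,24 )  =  3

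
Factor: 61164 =2^2*3^2*1699^1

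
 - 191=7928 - 8119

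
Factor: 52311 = 3^1*7^1*47^1 * 53^1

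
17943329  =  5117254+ 12826075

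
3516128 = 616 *5708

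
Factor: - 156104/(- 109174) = 2^2*13^(-1)*17^( - 1)*79^1 = 316/221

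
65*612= 39780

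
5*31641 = 158205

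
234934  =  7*33562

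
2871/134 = 2871/134 = 21.43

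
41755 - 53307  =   - 11552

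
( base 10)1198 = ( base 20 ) 2JI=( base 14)618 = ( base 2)10010101110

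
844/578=422/289 = 1.46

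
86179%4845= 3814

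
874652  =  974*898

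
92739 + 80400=173139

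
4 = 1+3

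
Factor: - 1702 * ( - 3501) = 5958702 = 2^1*3^2 * 23^1*37^1*389^1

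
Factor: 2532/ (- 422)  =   - 2^1 * 3^1 = - 6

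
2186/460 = 1093/230  =  4.75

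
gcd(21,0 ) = 21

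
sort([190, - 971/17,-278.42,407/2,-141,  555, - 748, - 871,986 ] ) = [ - 871, - 748  , - 278.42,  -  141,-971/17 , 190,407/2,555,  986] 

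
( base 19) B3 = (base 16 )d4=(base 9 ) 255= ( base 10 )212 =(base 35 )62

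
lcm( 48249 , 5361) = 48249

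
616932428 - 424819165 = 192113263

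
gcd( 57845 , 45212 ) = 1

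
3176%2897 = 279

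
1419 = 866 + 553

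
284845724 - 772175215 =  - 487329491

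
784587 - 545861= 238726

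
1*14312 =14312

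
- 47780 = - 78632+30852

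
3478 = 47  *74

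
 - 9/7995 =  - 1 + 2662/2665 = - 0.00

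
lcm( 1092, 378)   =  9828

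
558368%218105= 122158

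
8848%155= 13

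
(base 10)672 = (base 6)3040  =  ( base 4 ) 22200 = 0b1010100000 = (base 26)PM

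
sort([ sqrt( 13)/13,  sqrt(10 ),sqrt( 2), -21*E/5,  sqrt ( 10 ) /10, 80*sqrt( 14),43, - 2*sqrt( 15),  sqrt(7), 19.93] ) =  [-21*E/5, - 2 * sqrt( 15), sqrt(13)/13 , sqrt(10)/10,sqrt (2),sqrt( 7),sqrt(10), 19.93,43,  80*sqrt( 14 )]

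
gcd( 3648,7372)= 76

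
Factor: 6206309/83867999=17^1*181^1*2017^1*83867999^(- 1) 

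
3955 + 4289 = 8244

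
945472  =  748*1264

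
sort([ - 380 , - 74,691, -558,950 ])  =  [  -  558,  -  380 , - 74,691,950]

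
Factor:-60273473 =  - 13^1* 167^1*27763^1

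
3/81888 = 1/27296= 0.00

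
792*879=696168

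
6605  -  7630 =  - 1025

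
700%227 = 19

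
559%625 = 559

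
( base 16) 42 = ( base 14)4A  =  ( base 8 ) 102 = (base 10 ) 66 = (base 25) 2g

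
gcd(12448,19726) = 2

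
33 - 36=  - 3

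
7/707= 1/101 =0.01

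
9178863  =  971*9453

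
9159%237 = 153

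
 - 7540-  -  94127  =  86587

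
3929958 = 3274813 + 655145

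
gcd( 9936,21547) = 1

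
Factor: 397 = 397^1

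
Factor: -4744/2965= -8/5 = - 2^3*5^( - 1)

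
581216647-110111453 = 471105194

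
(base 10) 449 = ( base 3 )121122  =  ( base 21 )108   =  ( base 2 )111000001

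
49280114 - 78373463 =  - 29093349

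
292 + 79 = 371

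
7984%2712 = 2560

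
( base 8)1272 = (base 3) 221212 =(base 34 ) KI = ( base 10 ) 698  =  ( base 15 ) 318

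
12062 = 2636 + 9426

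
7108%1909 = 1381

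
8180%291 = 32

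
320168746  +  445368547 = 765537293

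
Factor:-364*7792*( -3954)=2^7  *3^1*7^1*13^1 * 487^1*659^1 = 11214682752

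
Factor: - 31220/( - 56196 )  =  3^( - 2) * 5^1  =  5/9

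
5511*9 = 49599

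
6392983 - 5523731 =869252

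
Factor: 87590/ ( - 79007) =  - 2^1*5^1*19^1*41^(  -  2)*47^(- 1)*461^1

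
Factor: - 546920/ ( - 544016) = 565/562 = 2^( - 1 )*5^1*113^1*281^( - 1 ) 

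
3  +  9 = 12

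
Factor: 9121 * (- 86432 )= - 788346272 = - 2^5*7^1 * 37^1*73^1*1303^1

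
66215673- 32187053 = 34028620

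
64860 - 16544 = 48316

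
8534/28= 304 + 11/14  =  304.79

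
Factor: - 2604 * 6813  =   - 17741052 = -2^2*3^3*7^1*31^1 *757^1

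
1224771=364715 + 860056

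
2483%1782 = 701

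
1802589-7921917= - 6119328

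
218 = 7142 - 6924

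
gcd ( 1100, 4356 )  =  44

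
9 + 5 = 14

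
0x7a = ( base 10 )122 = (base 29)46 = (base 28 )4a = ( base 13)95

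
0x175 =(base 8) 565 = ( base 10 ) 373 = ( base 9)454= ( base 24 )fd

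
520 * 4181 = 2174120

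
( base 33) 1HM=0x688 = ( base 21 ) 3gd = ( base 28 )23k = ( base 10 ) 1672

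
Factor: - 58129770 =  - 2^1*3^1*5^1*1937659^1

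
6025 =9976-3951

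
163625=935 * 175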